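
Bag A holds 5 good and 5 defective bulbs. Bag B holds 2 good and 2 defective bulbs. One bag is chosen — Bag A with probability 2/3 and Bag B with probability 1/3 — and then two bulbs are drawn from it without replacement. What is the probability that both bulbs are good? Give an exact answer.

From Bag A: P(both good) = (5/10)(4/9) = 2/9.
From Bag B: P(both good) = (2/4)(1/3) = 1/6.
Total probability = (2/3)(2/9) + (1/3)(1/6) = 11/54.

11/54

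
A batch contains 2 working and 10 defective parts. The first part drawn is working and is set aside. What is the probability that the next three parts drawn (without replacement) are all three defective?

After the first draw, 10 of the remaining 11 parts are defective.
P = 10/11 × 9/10 × 8/9 = 720/990 = 8/11.

8/11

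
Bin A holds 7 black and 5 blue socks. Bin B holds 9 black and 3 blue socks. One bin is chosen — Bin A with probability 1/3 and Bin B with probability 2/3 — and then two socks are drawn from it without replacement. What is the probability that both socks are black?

31/66

From Bin A: P(both black) = (7/12)(6/11) = 7/22.
From Bin B: P(both black) = (9/12)(8/11) = 6/11.
Total probability = (1/3)(7/22) + (2/3)(6/11) = 31/66.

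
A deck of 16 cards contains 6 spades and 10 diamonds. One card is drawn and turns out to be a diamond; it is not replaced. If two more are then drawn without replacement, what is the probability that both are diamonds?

12/35

After the first draw, 9 of the remaining 15 cards are diamonds.
P = 9/15 × 8/14 = 72/210 = 12/35.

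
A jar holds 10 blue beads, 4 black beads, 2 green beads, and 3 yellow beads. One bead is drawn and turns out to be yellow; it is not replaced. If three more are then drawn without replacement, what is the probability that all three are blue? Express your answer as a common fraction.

5/34

With the first bead removed, 10 blue remain out of 18.
P = 10/18 × 9/17 × 8/16 = 720/4896 = 5/34.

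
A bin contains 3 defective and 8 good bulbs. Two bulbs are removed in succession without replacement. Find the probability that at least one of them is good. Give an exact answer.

52/55

P(no good) = 3/11 × 2/10 = 6/110 = 3/55.
P(at least one) = 1 − 3/55 = 52/55.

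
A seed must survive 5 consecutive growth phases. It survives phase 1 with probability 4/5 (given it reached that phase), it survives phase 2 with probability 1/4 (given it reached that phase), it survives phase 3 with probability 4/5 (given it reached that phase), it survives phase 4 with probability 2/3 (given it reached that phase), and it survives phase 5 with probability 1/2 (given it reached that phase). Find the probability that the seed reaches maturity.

Each stage is reached only if all earlier stages succeed, so
P = 4/5 × 1/4 × 4/5 × 2/3 × 1/2 = 32/600 = 4/75.

4/75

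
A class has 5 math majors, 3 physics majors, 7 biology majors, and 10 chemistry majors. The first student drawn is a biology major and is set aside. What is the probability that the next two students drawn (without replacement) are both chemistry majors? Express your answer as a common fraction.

With the first student removed, 10 chemistry majors remain out of 24.
P = 10/24 × 9/23 = 90/552 = 15/92.

15/92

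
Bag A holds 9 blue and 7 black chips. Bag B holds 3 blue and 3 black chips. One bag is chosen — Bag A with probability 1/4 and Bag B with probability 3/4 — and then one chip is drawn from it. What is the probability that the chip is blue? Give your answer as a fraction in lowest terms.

33/64

From Bag A: P(blue) = 9/16.
From Bag B: P(blue) = 3/6.
Total probability = (1/4)(9/16) + (3/4)(3/6) = 33/64.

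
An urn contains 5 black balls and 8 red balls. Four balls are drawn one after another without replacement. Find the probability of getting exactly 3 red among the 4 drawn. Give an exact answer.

One ordering (red drawn first) has probability 8/13 × 7/12 × 6/11 × 5/10 = 1680/17160 = 14/143.
There are C(4,3) = 4 such orderings, each equally likely, so P = 4 × 14/143 = 56/143.

56/143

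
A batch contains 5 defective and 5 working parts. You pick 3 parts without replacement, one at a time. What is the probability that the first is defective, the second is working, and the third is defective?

Each draw changes the counts, so multiply the conditional probabilities along the sequence:
P = 5/10 × 5/9 × 4/8 = 100/720 = 5/36.

5/36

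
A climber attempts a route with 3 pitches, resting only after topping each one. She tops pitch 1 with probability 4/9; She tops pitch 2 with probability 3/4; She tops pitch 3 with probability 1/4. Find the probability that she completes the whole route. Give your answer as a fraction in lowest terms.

1/12

The events are sequential, so multiply the conditional probabilities:
P = 4/9 × 3/4 × 1/4 = 12/144 = 1/12.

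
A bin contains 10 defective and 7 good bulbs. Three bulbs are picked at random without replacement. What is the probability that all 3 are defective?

3/17

P(all defective) = 10/17 × 9/16 × 8/15 = 720/4080 = 3/17.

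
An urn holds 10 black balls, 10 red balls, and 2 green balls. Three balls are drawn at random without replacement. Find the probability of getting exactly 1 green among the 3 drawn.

One ordering (green drawn first) has probability 2/22 × 20/21 × 19/20 = 760/9240 = 19/231.
There are C(3,1) = 3 such orderings, each equally likely, so P = 3 × 19/231 = 19/77.

19/77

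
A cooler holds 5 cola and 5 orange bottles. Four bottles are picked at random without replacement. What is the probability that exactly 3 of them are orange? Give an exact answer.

5/21

One ordering (orange drawn first) has probability 5/10 × 4/9 × 3/8 × 5/7 = 300/5040 = 5/84.
There are C(4,3) = 4 such orderings, each equally likely, so P = 4 × 5/84 = 5/21.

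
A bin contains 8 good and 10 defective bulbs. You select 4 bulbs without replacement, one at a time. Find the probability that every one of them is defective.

P = 10/18 × 9/17 × 8/16 × 7/15 = 5040/73440 = 7/102.

7/102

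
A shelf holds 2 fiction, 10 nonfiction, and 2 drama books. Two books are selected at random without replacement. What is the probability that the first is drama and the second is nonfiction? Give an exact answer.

10/91

Chain rule:
P = 2/14 × 10/13 = 20/182 = 10/91.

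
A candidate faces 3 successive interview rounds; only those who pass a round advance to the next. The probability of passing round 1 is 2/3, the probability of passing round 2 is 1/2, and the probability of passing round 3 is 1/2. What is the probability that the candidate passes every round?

1/6

Multiplying along the chain,
P = 2/3 × 1/2 × 1/2 = 2/12 = 1/6.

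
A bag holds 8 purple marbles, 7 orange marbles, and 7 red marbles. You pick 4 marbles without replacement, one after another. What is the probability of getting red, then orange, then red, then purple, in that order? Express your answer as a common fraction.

14/1045

Chain rule:
P = 7/22 × 7/21 × 6/20 × 8/19 = 2352/175560 = 14/1045.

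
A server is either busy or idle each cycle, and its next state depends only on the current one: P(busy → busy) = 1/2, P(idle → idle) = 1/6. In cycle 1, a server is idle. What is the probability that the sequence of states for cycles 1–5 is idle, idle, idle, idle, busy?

5/1296

Cycle 1 is given. For each transition, use the conditional probability from the current state:
P(idle | idle) = 1/6; P(idle | idle) = 1/6; P(idle | idle) = 1/6; P(busy | idle) = 5/6.
P = 1/6 × 1/6 × 1/6 × 5/6 = 5/1296.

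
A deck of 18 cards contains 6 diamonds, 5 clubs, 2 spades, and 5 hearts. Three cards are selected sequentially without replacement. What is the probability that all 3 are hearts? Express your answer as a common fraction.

P(all hearts) = 5/18 × 4/17 × 3/16 = 60/4896 = 5/408.

5/408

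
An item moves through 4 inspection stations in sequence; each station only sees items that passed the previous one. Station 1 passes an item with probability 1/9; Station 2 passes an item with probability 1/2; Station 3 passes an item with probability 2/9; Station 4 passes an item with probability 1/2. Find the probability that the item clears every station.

1/162

The events are sequential, so multiply the conditional probabilities:
P = 1/9 × 1/2 × 2/9 × 1/2 = 2/324 = 1/162.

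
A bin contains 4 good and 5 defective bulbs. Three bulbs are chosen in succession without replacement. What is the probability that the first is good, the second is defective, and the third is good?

Chain rule:
P = 4/9 × 5/8 × 3/7 = 60/504 = 5/42.

5/42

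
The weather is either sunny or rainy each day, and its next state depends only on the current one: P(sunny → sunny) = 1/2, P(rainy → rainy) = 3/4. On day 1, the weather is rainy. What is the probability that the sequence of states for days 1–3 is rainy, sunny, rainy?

Day 1 is given. For each transition, use the conditional probability from the current state:
P(sunny | rainy) = 1/4; P(rainy | sunny) = 1/2.
P = 1/4 × 1/2 = 1/8.

1/8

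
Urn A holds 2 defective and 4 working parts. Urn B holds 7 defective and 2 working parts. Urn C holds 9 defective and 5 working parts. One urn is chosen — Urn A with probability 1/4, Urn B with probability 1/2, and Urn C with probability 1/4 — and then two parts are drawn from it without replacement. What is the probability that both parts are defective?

From Urn A: P(both defective) = (2/6)(1/5) = 1/15.
From Urn B: P(both defective) = (7/9)(6/8) = 7/12.
From Urn C: P(both defective) = (9/14)(8/13) = 36/91.
Total probability = (1/4)(1/15) + (1/2)(7/12) + (1/4)(36/91) = 4447/10920.

4447/10920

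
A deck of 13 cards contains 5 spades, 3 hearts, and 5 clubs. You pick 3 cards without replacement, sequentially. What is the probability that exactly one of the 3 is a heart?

One ordering (a heart drawn first) has probability 3/13 × 10/12 × 9/11 = 270/1716 = 45/286.
There are C(3,1) = 3 such orderings, each equally likely, so P = 3 × 45/286 = 135/286.

135/286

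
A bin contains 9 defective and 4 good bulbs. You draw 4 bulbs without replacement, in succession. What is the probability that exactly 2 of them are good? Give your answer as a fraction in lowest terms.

216/715

One ordering (good drawn first) has probability 4/13 × 3/12 × 9/11 × 8/10 = 864/17160 = 36/715.
There are C(4,2) = 6 such orderings, each equally likely, so P = 6 × 36/715 = 216/715.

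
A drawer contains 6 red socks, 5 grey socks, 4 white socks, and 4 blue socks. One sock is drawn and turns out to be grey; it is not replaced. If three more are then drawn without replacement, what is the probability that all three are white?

1/204

After the first draw, 4 of the remaining 18 socks are white.
P = 4/18 × 3/17 × 2/16 = 24/4896 = 1/204.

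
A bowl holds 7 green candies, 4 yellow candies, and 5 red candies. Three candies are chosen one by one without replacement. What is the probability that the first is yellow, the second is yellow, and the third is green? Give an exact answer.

Chain rule:
P = 4/16 × 3/15 × 7/14 = 84/3360 = 1/40.

1/40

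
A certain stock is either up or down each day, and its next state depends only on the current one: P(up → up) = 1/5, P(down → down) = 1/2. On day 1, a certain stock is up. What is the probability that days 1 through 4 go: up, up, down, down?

2/25

Day 1 is given. For each transition, use the conditional probability from the current state:
P(up | up) = 1/5; P(down | up) = 4/5; P(down | down) = 1/2.
P = 1/5 × 4/5 × 1/2 = 4/50 = 2/25.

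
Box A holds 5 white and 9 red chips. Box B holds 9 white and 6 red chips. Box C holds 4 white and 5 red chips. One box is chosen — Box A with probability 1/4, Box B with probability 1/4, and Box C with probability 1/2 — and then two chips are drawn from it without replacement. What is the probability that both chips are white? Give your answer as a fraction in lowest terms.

From Box A: P(both white) = (5/14)(4/13) = 10/91.
From Box B: P(both white) = (9/15)(8/14) = 12/35.
From Box C: P(both white) = (4/9)(3/8) = 1/6.
Total probability = (1/4)(10/91) + (1/4)(12/35) + (1/2)(1/6) = 1073/5460.

1073/5460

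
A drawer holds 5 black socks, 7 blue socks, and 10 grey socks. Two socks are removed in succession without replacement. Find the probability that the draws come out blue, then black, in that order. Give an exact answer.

Each draw changes the counts, so multiply the conditional probabilities along the sequence:
P = 7/22 × 5/21 = 35/462 = 5/66.

5/66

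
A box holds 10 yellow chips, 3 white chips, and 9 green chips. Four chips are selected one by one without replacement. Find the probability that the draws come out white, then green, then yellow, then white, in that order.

Each draw changes the counts, so multiply the conditional probabilities along the sequence:
P = 3/22 × 9/21 × 10/20 × 2/19 = 540/175560 = 9/2926.

9/2926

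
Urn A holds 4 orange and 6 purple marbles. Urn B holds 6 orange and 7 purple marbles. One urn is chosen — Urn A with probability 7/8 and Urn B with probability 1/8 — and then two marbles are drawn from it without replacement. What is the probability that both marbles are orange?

From Urn A: P(both orange) = (4/10)(3/9) = 2/15.
From Urn B: P(both orange) = (6/13)(5/12) = 5/26.
Total probability = (7/8)(2/15) + (1/8)(5/26) = 439/3120.

439/3120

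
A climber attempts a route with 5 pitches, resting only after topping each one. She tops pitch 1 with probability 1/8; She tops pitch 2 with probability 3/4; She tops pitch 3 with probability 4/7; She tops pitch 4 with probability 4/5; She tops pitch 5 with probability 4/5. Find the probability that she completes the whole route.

The events are sequential, so multiply the conditional probabilities:
P = 1/8 × 3/4 × 4/7 × 4/5 × 4/5 = 192/5600 = 6/175.

6/175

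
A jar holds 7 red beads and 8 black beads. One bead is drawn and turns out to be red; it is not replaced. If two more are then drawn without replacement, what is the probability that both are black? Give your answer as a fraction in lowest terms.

4/13

With the first bead removed, 8 black remain out of 14.
P = 8/14 × 7/13 = 56/182 = 4/13.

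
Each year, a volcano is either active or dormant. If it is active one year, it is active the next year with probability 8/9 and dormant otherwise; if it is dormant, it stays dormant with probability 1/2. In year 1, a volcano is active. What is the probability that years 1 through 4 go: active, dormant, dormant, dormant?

Year 1 is given. For each transition, use the conditional probability from the current state:
P(dormant | active) = 1/9; P(dormant | dormant) = 1/2; P(dormant | dormant) = 1/2.
P = 1/9 × 1/2 × 1/2 = 1/36.

1/36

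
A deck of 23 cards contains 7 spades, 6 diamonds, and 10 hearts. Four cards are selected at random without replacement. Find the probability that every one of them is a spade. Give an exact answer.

P = 7/23 × 6/22 × 5/21 × 4/20 = 840/212520 = 1/253.

1/253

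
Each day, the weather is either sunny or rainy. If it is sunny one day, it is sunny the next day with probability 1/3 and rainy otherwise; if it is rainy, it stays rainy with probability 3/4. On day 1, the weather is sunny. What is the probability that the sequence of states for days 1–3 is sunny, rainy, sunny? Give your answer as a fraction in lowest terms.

Day 1 is given. For each transition, use the conditional probability from the current state:
P(rainy | sunny) = 2/3; P(sunny | rainy) = 1/4.
P = 2/3 × 1/4 = 2/12 = 1/6.

1/6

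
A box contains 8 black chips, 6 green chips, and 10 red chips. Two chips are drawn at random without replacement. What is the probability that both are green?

5/92

P = 6/24 × 5/23 = 30/552 = 5/92.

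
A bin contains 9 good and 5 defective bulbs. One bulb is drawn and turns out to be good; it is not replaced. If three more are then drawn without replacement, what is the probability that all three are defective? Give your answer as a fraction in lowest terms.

After the first draw, 5 of the remaining 13 bulbs are defective.
P = 5/13 × 4/12 × 3/11 = 60/1716 = 5/143.

5/143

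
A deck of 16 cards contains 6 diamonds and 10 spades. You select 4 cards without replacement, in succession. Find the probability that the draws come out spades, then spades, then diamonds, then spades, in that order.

9/91

Multiply the probability of each draw given the previous ones:
P = 10/16 × 9/15 × 6/14 × 8/13 = 4320/43680 = 9/91.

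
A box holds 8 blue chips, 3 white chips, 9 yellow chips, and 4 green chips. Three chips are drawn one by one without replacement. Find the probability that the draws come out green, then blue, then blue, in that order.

14/759

Multiply the probability of each draw given the previous ones:
P = 4/24 × 8/23 × 7/22 = 224/12144 = 14/759.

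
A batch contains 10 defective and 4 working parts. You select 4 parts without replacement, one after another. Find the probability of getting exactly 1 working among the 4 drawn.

480/1001

One ordering (working drawn first) has probability 4/14 × 10/13 × 9/12 × 8/11 = 2880/24024 = 120/1001.
There are C(4,1) = 4 such orderings, each equally likely, so P = 4 × 120/1001 = 480/1001.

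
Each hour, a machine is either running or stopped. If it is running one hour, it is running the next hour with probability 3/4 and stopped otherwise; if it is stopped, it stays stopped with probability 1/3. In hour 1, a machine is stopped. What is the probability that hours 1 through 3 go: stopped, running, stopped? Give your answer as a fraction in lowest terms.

1/6

Hour 1 is given. For each transition, use the conditional probability from the current state:
P(running | stopped) = 2/3; P(stopped | running) = 1/4.
P = 2/3 × 1/4 = 2/12 = 1/6.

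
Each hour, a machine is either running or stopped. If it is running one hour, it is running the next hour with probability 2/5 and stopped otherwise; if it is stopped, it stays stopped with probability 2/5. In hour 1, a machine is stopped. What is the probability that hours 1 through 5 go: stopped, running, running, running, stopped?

36/625

Hour 1 is given. For each transition, use the conditional probability from the current state:
P(running | stopped) = 3/5; P(running | running) = 2/5; P(running | running) = 2/5; P(stopped | running) = 3/5.
P = 3/5 × 2/5 × 2/5 × 3/5 = 36/625.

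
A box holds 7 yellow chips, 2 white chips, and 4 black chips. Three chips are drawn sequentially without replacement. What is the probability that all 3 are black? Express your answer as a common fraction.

P(every draw is black) = 4/13 × 3/12 × 2/11 = 24/1716 = 2/143.

2/143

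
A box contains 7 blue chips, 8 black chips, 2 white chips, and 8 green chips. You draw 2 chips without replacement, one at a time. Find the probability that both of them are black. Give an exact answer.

P(every draw is black) = 8/25 × 7/24 = 56/600 = 7/75.

7/75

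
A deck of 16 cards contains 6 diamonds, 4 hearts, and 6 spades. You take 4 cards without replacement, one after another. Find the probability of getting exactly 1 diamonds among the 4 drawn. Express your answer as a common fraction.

One ordering (a diamond drawn first) has probability 6/16 × 10/15 × 9/14 × 8/13 = 4320/43680 = 9/91.
There are C(4,1) = 4 such orderings, each equally likely, so P = 4 × 9/91 = 36/91.

36/91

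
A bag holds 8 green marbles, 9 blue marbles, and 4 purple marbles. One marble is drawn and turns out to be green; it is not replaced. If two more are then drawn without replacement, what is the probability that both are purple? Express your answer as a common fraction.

3/95

With the first marble removed, 4 purple remain out of 20.
P = 4/20 × 3/19 = 12/380 = 3/95.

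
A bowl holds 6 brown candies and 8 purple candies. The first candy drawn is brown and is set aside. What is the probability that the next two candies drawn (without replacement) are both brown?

5/39

After the first draw, 5 of the remaining 13 candies are brown.
P = 5/13 × 4/12 = 20/156 = 5/39.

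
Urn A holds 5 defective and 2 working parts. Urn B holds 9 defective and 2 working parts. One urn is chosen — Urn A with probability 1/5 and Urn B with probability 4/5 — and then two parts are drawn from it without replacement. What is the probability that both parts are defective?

From Urn A: P(both defective) = (5/7)(4/6) = 10/21.
From Urn B: P(both defective) = (9/11)(8/10) = 36/55.
Total probability = (1/5)(10/21) + (4/5)(36/55) = 3574/5775.

3574/5775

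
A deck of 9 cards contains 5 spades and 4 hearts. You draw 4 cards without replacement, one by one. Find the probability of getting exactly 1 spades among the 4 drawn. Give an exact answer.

One ordering (a spade drawn first) has probability 5/9 × 4/8 × 3/7 × 2/6 = 120/3024 = 5/126.
There are C(4,1) = 4 such orderings, each equally likely, so P = 4 × 5/126 = 10/63.

10/63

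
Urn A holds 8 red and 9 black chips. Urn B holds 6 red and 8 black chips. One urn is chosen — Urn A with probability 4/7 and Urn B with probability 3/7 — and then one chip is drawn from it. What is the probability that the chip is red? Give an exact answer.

From Urn A: P(red) = 8/17.
From Urn B: P(red) = 6/14.
Total probability = (4/7)(8/17) + (3/7)(6/14) = 377/833.

377/833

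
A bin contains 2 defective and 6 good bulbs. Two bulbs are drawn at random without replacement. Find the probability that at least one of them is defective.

13/28

P(no defective) = 6/8 × 5/7 = 30/56 = 15/28.
P(at least one) = 1 − 15/28 = 13/28.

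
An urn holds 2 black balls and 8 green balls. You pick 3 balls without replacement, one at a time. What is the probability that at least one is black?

8/15

P(no black) = 8/10 × 7/9 × 6/8 = 336/720 = 7/15.
P(at least one) = 1 − 7/15 = 8/15.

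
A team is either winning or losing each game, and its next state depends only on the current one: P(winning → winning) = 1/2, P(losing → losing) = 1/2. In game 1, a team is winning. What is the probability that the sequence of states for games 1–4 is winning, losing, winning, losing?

1/8

Game 1 is given. For each transition, use the conditional probability from the current state:
P(losing | winning) = 1/2; P(winning | losing) = 1/2; P(losing | winning) = 1/2.
P = 1/2 × 1/2 × 1/2 = 1/8.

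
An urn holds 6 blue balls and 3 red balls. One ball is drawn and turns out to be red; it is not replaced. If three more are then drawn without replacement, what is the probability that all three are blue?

After the first draw, 6 of the remaining 8 balls are blue.
P = 6/8 × 5/7 × 4/6 = 120/336 = 5/14.

5/14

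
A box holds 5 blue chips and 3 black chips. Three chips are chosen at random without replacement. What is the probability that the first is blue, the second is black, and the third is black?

Chain rule:
P = 5/8 × 3/7 × 2/6 = 30/336 = 5/56.

5/56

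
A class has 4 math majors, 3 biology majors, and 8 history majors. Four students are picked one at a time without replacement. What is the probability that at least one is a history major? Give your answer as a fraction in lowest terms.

P(no history majors) = 7/15 × 6/14 × 5/13 × 4/12 = 840/32760 = 1/39.
P(at least one) = 1 − 1/39 = 38/39.

38/39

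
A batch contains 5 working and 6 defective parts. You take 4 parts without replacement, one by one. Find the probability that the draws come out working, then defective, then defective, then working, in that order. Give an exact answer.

Each draw changes the counts, so multiply the conditional probabilities along the sequence:
P = 5/11 × 6/10 × 5/9 × 4/8 = 600/7920 = 5/66.

5/66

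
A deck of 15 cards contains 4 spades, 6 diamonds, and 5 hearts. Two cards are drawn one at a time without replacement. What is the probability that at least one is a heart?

4/7

P(no hearts) = 10/15 × 9/14 = 90/210 = 3/7.
P(at least one) = 1 − 3/7 = 4/7.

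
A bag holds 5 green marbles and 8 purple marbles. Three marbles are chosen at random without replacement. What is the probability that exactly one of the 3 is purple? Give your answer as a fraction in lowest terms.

40/143

One ordering (purple drawn first) has probability 8/13 × 5/12 × 4/11 = 160/1716 = 40/429.
There are C(3,1) = 3 such orderings, each equally likely, so P = 3 × 40/429 = 40/143.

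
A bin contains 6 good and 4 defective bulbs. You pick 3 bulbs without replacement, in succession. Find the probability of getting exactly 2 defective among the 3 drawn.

One ordering (defective drawn first) has probability 4/10 × 3/9 × 6/8 = 72/720 = 1/10.
There are C(3,2) = 3 such orderings, each equally likely, so P = 3 × 1/10 = 3/10.

3/10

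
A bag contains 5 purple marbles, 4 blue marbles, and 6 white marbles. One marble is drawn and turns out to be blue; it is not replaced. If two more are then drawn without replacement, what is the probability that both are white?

15/91

After the first draw, 6 of the remaining 14 marbles are white.
P = 6/14 × 5/13 = 30/182 = 15/91.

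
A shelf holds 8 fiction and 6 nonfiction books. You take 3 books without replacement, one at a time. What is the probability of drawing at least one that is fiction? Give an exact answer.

P(no fiction) = 6/14 × 5/13 × 4/12 = 120/2184 = 5/91.
P(at least one) = 1 − 5/91 = 86/91.

86/91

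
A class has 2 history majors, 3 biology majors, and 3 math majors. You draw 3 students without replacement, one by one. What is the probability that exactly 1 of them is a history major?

One ordering (a history major drawn first) has probability 2/8 × 6/7 × 5/6 = 60/336 = 5/28.
There are C(3,1) = 3 such orderings, each equally likely, so P = 3 × 5/28 = 15/28.

15/28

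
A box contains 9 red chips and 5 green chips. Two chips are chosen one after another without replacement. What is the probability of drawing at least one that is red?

81/91

P(no red) = 5/14 × 4/13 = 20/182 = 10/91.
P(at least one) = 1 − 10/91 = 81/91.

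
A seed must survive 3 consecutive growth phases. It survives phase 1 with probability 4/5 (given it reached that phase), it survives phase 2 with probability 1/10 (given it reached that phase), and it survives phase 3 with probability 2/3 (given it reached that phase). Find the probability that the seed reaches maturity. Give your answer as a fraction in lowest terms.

Each stage is reached only if all earlier stages succeed, so
P = 4/5 × 1/10 × 2/3 = 8/150 = 4/75.

4/75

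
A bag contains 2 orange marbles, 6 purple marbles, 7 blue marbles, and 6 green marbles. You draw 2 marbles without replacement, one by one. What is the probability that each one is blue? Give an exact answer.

P(every draw is blue) = 7/21 × 6/20 = 42/420 = 1/10.

1/10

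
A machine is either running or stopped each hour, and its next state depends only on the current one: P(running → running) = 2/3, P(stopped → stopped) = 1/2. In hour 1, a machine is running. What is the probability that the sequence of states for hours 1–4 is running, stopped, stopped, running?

Hour 1 is given. For each transition, use the conditional probability from the current state:
P(stopped | running) = 1/3; P(stopped | stopped) = 1/2; P(running | stopped) = 1/2.
P = 1/3 × 1/2 × 1/2 = 1/12.

1/12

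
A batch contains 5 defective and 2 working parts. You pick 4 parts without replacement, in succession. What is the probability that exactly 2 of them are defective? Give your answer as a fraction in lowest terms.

One ordering (defective drawn first) has probability 5/7 × 4/6 × 2/5 × 1/4 = 40/840 = 1/21.
There are C(4,2) = 6 such orderings, each equally likely, so P = 6 × 1/21 = 2/7.

2/7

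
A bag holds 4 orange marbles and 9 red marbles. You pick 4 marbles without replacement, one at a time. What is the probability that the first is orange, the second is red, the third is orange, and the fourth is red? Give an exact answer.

36/715

Chain rule:
P = 4/13 × 9/12 × 3/11 × 8/10 = 864/17160 = 36/715.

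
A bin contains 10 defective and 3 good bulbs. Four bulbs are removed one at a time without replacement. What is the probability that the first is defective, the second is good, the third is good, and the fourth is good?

1/286

Each draw changes the counts, so multiply the conditional probabilities along the sequence:
P = 10/13 × 3/12 × 2/11 × 1/10 = 60/17160 = 1/286.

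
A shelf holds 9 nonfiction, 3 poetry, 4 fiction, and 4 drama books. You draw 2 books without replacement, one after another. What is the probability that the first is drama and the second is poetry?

3/95

Each draw changes the counts, so multiply the conditional probabilities along the sequence:
P = 4/20 × 3/19 = 12/380 = 3/95.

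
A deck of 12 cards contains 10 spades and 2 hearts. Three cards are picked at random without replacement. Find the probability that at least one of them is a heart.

5/11

P(no hearts) = 10/12 × 9/11 × 8/10 = 720/1320 = 6/11.
P(at least one) = 1 − 6/11 = 5/11.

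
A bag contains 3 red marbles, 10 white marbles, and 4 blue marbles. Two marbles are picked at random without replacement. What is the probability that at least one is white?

115/136

P(no white) = 7/17 × 6/16 = 42/272 = 21/136.
P(at least one) = 1 − 21/136 = 115/136.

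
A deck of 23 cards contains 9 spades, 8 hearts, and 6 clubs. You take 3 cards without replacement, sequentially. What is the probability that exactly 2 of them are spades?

One ordering (spades drawn first) has probability 9/23 × 8/22 × 14/21 = 1008/10626 = 24/253.
There are C(3,2) = 3 such orderings, each equally likely, so P = 3 × 24/253 = 72/253.

72/253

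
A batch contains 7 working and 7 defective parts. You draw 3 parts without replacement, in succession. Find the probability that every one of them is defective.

P(all defective) = 7/14 × 6/13 × 5/12 = 210/2184 = 5/52.

5/52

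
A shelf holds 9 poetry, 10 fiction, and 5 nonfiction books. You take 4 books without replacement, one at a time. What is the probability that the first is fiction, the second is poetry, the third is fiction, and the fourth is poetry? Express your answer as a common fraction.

Chain rule:
P = 10/24 × 9/23 × 9/22 × 8/21 = 6480/255024 = 45/1771.

45/1771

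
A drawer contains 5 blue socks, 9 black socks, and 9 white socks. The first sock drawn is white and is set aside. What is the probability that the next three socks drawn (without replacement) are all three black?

After the first draw, 9 of the remaining 22 socks are black.
P = 9/22 × 8/21 × 7/20 = 504/9240 = 3/55.

3/55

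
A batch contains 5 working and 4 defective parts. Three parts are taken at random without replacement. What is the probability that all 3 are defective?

P = 4/9 × 3/8 × 2/7 = 24/504 = 1/21.

1/21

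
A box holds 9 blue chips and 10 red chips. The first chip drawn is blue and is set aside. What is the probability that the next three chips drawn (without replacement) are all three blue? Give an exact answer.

7/102

With the first chip removed, 8 blue remain out of 18.
P = 8/18 × 7/17 × 6/16 = 336/4896 = 7/102.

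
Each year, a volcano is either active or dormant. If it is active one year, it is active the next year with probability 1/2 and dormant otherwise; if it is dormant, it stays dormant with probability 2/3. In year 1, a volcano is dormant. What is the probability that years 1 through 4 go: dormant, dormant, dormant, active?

4/27

Year 1 is given. For each transition, use the conditional probability from the current state:
P(dormant | dormant) = 2/3; P(dormant | dormant) = 2/3; P(active | dormant) = 1/3.
P = 2/3 × 2/3 × 1/3 = 4/27.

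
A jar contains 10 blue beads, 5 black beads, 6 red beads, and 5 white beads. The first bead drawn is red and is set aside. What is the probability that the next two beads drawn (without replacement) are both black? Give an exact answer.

With the first bead removed, 5 black remain out of 25.
P = 5/25 × 4/24 = 20/600 = 1/30.

1/30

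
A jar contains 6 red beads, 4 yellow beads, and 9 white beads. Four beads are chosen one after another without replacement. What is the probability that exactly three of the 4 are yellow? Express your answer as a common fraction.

5/323

One ordering (yellow drawn first) has probability 4/19 × 3/18 × 2/17 × 15/16 = 360/93024 = 5/1292.
There are C(4,3) = 4 such orderings, each equally likely, so P = 4 × 5/1292 = 5/323.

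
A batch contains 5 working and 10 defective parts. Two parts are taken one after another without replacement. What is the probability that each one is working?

2/21

P(all working) = 5/15 × 4/14 = 20/210 = 2/21.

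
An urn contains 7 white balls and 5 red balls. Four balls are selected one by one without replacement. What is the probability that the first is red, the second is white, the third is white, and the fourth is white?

35/396

Chain rule:
P = 5/12 × 7/11 × 6/10 × 5/9 = 1050/11880 = 35/396.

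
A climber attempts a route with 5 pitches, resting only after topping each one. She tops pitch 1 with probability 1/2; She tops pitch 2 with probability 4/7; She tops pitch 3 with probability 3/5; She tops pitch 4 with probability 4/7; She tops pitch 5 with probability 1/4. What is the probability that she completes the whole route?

The events are sequential, so multiply the conditional probabilities:
P = 1/2 × 4/7 × 3/5 × 4/7 × 1/4 = 48/1960 = 6/245.

6/245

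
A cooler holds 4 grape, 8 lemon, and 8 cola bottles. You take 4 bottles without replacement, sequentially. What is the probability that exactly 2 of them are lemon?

One ordering (lemon drawn first) has probability 8/20 × 7/19 × 12/18 × 11/17 = 7392/116280 = 308/4845.
There are C(4,2) = 6 such orderings, each equally likely, so P = 6 × 308/4845 = 616/1615.

616/1615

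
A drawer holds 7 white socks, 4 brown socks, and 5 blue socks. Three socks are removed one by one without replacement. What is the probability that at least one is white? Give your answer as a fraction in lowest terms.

P(no white) = 9/16 × 8/15 × 7/14 = 504/3360 = 3/20.
P(at least one) = 1 − 3/20 = 17/20.

17/20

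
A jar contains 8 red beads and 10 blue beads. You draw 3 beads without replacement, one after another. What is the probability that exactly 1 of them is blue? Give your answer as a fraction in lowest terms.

One ordering (blue drawn first) has probability 10/18 × 8/17 × 7/16 = 560/4896 = 35/306.
There are C(3,1) = 3 such orderings, each equally likely, so P = 3 × 35/306 = 35/102.

35/102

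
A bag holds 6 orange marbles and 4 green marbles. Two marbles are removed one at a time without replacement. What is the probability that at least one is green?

P(no green) = 6/10 × 5/9 = 30/90 = 1/3.
P(at least one) = 1 − 1/3 = 2/3.

2/3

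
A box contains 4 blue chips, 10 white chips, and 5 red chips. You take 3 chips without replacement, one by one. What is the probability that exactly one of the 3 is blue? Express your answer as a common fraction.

140/323

One ordering (blue drawn first) has probability 4/19 × 15/18 × 14/17 = 840/5814 = 140/969.
There are C(3,1) = 3 such orderings, each equally likely, so P = 3 × 140/969 = 140/323.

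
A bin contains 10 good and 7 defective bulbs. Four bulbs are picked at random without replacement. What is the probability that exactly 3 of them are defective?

5/34

One ordering (defective drawn first) has probability 7/17 × 6/16 × 5/15 × 10/14 = 2100/57120 = 5/136.
There are C(4,3) = 4 such orderings, each equally likely, so P = 4 × 5/136 = 5/34.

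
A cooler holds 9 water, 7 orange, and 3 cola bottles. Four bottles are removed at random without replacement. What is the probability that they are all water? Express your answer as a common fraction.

21/646

P(all water) = 9/19 × 8/18 × 7/17 × 6/16 = 3024/93024 = 21/646.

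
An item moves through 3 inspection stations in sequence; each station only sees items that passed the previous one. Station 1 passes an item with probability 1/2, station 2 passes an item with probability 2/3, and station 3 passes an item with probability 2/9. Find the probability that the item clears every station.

2/27

The events are sequential, so multiply the conditional probabilities:
P = 1/2 × 2/3 × 2/9 = 4/54 = 2/27.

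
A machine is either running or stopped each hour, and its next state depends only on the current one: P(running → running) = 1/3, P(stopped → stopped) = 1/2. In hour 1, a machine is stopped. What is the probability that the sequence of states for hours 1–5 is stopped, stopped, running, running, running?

Hour 1 is given. For each transition, use the conditional probability from the current state:
P(stopped | stopped) = 1/2; P(running | stopped) = 1/2; P(running | running) = 1/3; P(running | running) = 1/3.
P = 1/2 × 1/2 × 1/3 × 1/3 = 1/36.

1/36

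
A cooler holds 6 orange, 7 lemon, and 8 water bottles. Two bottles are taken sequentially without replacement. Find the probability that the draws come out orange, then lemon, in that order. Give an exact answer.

1/10

Chain rule:
P = 6/21 × 7/20 = 42/420 = 1/10.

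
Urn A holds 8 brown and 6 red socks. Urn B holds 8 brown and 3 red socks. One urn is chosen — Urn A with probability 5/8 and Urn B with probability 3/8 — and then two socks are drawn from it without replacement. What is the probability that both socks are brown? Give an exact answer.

From Urn A: P(both brown) = (8/14)(7/13) = 4/13.
From Urn B: P(both brown) = (8/11)(7/10) = 28/55.
Total probability = (5/8)(4/13) + (3/8)(28/55) = 274/715.

274/715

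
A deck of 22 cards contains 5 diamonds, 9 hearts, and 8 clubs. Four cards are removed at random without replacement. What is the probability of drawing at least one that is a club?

82/95

P(no clubs) = 14/22 × 13/21 × 12/20 × 11/19 = 24024/175560 = 13/95.
P(at least one) = 1 − 13/95 = 82/95.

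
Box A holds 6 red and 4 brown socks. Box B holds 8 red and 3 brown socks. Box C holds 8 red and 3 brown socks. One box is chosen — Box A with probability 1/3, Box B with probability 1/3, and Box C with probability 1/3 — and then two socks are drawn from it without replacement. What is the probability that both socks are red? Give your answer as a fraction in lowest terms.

223/495

From Box A: P(both red) = (6/10)(5/9) = 1/3.
From Box B: P(both red) = (8/11)(7/10) = 28/55.
From Box C: P(both red) = (8/11)(7/10) = 28/55.
Total probability = (1/3)(1/3) + (1/3)(28/55) + (1/3)(28/55) = 223/495.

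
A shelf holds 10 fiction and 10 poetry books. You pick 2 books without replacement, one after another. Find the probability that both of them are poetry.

9/38

P(every draw is poetry) = 10/20 × 9/19 = 90/380 = 9/38.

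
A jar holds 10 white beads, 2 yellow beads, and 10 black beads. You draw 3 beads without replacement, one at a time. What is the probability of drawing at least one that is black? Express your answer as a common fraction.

P(no black) = 12/22 × 11/21 × 10/20 = 1320/9240 = 1/7.
P(at least one) = 1 − 1/7 = 6/7.

6/7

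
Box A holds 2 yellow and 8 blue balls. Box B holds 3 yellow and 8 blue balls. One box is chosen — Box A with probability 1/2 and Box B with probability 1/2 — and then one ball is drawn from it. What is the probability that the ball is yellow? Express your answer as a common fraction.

13/55

From Box A: P(yellow) = 2/10.
From Box B: P(yellow) = 3/11.
Total probability = (1/2)(2/10) + (1/2)(3/11) = 13/55.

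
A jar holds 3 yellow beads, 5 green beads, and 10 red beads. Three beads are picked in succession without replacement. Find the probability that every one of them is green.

5/408

P = 5/18 × 4/17 × 3/16 = 60/4896 = 5/408.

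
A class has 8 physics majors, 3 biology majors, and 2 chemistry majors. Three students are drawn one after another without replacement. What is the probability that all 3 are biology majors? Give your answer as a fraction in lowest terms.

P(every draw is a biology major) = 3/13 × 2/12 × 1/11 = 6/1716 = 1/286.

1/286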